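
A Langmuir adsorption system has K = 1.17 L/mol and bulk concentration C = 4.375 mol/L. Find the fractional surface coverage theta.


Langmuir isotherm: theta = K*C / (1 + K*C)
K*C = 1.17 * 4.375 = 5.11875
theta = 5.11875 / (1 + 5.11875) = 5.11875 / 6.11875
theta = 0.8366

0.8366


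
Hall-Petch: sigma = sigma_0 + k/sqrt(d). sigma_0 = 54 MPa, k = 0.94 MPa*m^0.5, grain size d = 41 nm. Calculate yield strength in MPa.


d = 41 nm = 4.1e-08 m
sqrt(d) = 0.0002024846
Hall-Petch contribution = k / sqrt(d) = 0.94 / 0.0002024846 = 4642.3 MPa
sigma = sigma_0 + k/sqrt(d) = 54 + 4642.3 = 4696.3 MPa

4696.3


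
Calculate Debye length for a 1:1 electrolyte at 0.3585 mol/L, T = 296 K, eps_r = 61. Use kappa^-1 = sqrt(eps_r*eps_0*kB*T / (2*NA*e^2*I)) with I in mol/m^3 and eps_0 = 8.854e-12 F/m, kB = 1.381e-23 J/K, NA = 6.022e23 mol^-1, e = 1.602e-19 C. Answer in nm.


Ionic strength I = 0.3585 * 1^2 * 1000 = 358.5 mol/m^3
kappa^-1 = sqrt(61 * 8.854e-12 * 1.381e-23 * 296 / (2 * 6.022e23 * (1.602e-19)^2 * 358.5))
kappa^-1 = 0.446 nm

0.446


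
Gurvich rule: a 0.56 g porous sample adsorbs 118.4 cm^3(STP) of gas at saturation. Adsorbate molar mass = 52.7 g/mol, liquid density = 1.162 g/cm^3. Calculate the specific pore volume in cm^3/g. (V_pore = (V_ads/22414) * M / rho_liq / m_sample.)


Moles adsorbed n = V_ads / 22414 = 118.4 / 22414 = 5.282413e-03 mol
Liquid volume V_liq = n * M / rho_liq = 5.282413e-03 * 52.7 / 1.162 = 0.23957 cm^3
Specific pore volume V_pore = V_liq / m_sample = 0.23957 / 0.56
V_pore = 0.4278 cm^3/g

0.4278


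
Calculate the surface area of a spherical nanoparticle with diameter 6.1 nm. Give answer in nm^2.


Radius r = 6.1/2 = 3.05 nm
Surface area SA = 4 * pi * r^2
SA = 4 * pi * (3.05)^2
SA = 116.9 nm^2

116.9


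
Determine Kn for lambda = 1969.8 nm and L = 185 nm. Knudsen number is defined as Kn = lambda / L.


Knudsen number Kn = lambda / L
Kn = 1969.8 / 185
Kn = 10.6476

10.6476


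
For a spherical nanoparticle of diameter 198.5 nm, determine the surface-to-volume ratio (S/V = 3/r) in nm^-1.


Radius r = 198.5/2 = 99.25 nm
S/V = 3 / r = 3 / 99.25
S/V = 0.0302 nm^-1

0.0302


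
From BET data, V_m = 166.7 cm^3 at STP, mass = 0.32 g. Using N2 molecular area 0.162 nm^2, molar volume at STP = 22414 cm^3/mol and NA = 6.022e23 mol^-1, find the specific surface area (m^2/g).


Number of moles in monolayer = V_m / 22414 = 166.7 / 22414 = 0.00743732
Number of molecules = moles * NA = 0.00743732 * 6.022e23
SA = molecules * sigma / mass
SA = (166.7 / 22414) * 6.022e23 * 0.162e-18 / 0.32
SA = 2267.4 m^2/g

2267.4


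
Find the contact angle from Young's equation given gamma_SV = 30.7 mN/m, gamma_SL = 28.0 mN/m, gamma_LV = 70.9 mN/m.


cos(theta) = (gamma_SV - gamma_SL) / gamma_LV
cos(theta) = (30.7 - 28.0) / 70.9
cos(theta) = 0.038082
theta = arccos(0.038082) = 87.82 degrees

87.82


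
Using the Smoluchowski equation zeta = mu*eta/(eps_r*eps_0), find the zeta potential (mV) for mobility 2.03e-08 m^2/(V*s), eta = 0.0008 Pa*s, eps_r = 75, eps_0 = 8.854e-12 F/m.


Smoluchowski equation: zeta = mu * eta / (eps_r * eps_0)
zeta = 2.03e-08 * 0.0008 / (75 * 8.854e-12)
zeta = 0.024456 V = 24.46 mV

24.46


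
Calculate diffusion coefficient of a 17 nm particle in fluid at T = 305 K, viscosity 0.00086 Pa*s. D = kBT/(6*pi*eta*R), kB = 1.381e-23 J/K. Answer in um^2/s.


Radius R = 17/2 = 8.5 nm = 8.5e-09 m
D = kB*T / (6*pi*eta*R)
D = 1.381e-23 * 305 / (6 * pi * 0.00086 * 8.5e-09)
D = 3.05686e-11 m^2/s = 30.569 um^2/s

30.569


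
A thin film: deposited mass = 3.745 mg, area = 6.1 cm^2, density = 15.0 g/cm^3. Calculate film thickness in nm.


Convert: m = 3.745 mg = 3.7450e-06 kg, A = 6.1 cm^2 = 6.1000e-04 m^2, rho = 15.0 g/cm^3 = 15000 kg/m^3
t = m / (A * rho)
t = 3.7450e-06 / (6.1000e-04 * 15000)
t = 4.0929e-07 m = 409.3 nm

409.3


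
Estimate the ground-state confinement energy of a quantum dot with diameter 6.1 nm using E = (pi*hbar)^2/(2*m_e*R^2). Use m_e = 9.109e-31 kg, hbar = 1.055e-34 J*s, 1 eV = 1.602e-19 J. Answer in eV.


Radius R = 6.1/2 = 3.05 nm = 3.05e-09 m
E = (pi * 1.055e-34)^2 / (2 * 9.109e-31 * (3.05e-09)^2)
E(J) = 6.48193e-21
E = E(J) / 1.602e-19 = 0.0405 eV

0.0405


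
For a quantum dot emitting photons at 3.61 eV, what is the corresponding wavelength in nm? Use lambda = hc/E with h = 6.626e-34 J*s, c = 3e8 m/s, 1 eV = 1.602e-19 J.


Convert energy: E = 3.61 eV = 3.61 * 1.602e-19 = 5.78322e-19 J
lambda = h*c / E = 6.626e-34 * 3e8 / 5.78322e-19
lambda = 3.43719e-07 m = 343.7 nm

343.7


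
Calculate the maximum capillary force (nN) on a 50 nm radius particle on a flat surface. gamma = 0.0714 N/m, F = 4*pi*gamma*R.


Convert radius: R = 50 nm = 5e-08 m
F = 4 * pi * gamma * R
F = 4 * pi * 0.0714 * 5e-08
F = 4.48619e-08 N = 44.8619 nN

44.8619


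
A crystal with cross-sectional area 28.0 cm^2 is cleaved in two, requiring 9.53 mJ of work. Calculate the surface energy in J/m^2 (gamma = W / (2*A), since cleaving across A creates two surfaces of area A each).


Convert: A = 28.0 cm^2 = 0.0028 m^2, W = 9.53 mJ = 0.00953 J
Cleaving exposes two faces of area A, so total new surface = 2*A and gamma = W / (2*A)
gamma = 0.00953 / (2 * 0.0028)
gamma = 1.702 J/m^2

1.702


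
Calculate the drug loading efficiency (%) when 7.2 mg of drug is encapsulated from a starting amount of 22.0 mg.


Drug loading efficiency = (drug loaded / drug initial) * 100
DLE = 7.2 / 22.0 * 100
DLE = 0.3273 * 100
DLE = 32.73%

32.73


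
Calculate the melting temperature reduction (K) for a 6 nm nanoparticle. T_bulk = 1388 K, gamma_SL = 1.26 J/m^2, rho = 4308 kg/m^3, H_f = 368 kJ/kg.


Radius R = 6/2 = 3 nm = 3e-09 m
Convert H_f = 368 kJ/kg = 368000 J/kg
dT = 2 * gamma_SL * T_bulk / (rho * H_f * R)
dT = 2 * 1.26 * 1388 / (4308 * 368000 * 3e-09)
dT = 735.4 K

735.4


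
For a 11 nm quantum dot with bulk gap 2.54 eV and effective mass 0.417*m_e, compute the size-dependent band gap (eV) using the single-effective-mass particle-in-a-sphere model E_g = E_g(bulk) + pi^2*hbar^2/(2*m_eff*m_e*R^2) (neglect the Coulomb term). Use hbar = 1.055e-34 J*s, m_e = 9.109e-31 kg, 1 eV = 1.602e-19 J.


Radius R = 11/2 nm = 5.5e-09 m
Confinement energy dE = pi^2 * hbar^2 / (2 * m_eff * m_e * R^2)
dE = pi^2 * (1.055e-34)^2 / (2 * 0.417 * 9.109e-31 * (5.5e-09)^2) J, divided by 1.602e-19 J/eV
dE = 0.0298 eV
Total band gap = E_g(bulk) + dE = 2.54 + 0.0298 = 2.5698 eV

2.5698


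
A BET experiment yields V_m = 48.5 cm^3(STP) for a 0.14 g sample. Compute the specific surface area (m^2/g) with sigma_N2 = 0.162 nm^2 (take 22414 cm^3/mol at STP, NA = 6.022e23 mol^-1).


Number of moles in monolayer = V_m / 22414 = 48.5 / 22414 = 0.00216383
Number of molecules = moles * NA = 0.00216383 * 6.022e23
SA = molecules * sigma / mass
SA = (48.5 / 22414) * 6.022e23 * 0.162e-18 / 0.14
SA = 1507.8 m^2/g

1507.8


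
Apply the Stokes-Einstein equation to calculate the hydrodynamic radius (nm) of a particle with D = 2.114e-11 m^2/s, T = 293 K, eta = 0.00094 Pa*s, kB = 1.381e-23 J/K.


Stokes-Einstein: R = kB*T / (6*pi*eta*D)
R = 1.381e-23 * 293 / (6 * pi * 0.00094 * 2.114e-11)
R = 1.08026e-08 m = 10.8 nm

10.8


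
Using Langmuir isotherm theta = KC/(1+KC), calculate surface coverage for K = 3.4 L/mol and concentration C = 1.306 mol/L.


Langmuir isotherm: theta = K*C / (1 + K*C)
K*C = 3.4 * 1.306 = 4.4404
theta = 4.4404 / (1 + 4.4404) = 4.4404 / 5.4404
theta = 0.8162

0.8162


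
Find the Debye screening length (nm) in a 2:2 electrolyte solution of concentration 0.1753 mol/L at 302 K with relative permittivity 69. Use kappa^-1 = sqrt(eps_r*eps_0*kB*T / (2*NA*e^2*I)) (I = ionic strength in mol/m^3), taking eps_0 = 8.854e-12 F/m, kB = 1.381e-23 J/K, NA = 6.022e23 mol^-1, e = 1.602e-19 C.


Ionic strength I = 0.1753 * 2^2 * 1000 = 701.2 mol/m^3
kappa^-1 = sqrt(69 * 8.854e-12 * 1.381e-23 * 302 / (2 * 6.022e23 * (1.602e-19)^2 * 701.2))
kappa^-1 = 0.343 nm

0.343


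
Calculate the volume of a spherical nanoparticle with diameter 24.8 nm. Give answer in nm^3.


Radius r = 24.8/2 = 12.4 nm
Volume V = (4/3) * pi * r^3
V = (4/3) * pi * (12.4)^3
V = 7986.45 nm^3

7986.45


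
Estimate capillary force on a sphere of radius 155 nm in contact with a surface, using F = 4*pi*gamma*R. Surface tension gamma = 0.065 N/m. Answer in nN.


Convert radius: R = 155 nm = 1.55e-07 m
F = 4 * pi * gamma * R
F = 4 * pi * 0.065 * 1.55e-07
F = 1.26606e-07 N = 126.6062 nN

126.6062


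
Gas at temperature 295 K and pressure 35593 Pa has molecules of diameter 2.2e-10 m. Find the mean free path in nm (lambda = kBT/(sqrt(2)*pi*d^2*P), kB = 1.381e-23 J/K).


Mean free path: lambda = kB*T / (sqrt(2) * pi * d^2 * P)
lambda = 1.381e-23 * 295 / (sqrt(2) * pi * (2.2e-10)^2 * 35593)
lambda = 5.32281e-07 m
lambda = 532.28 nm

532.28


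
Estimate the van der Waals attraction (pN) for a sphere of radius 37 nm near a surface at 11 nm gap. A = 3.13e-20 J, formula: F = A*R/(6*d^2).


Convert to SI: R = 37 nm = 3.7e-08 m, d = 11 nm = 1.1e-08 m
F = A * R / (6 * d^2)
F = 3.13e-20 * 3.7e-08 / (6 * (1.1e-08)^2)
F = 1.59518e-12 N = 1.595 pN

1.595


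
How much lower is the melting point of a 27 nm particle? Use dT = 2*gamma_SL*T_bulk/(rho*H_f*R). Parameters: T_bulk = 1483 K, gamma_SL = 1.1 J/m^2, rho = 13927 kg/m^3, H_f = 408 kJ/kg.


Radius R = 27/2 = 13.5 nm = 1.35e-08 m
Convert H_f = 408 kJ/kg = 408000 J/kg
dT = 2 * gamma_SL * T_bulk / (rho * H_f * R)
dT = 2 * 1.1 * 1483 / (13927 * 408000 * 1.35e-08)
dT = 42.5 K

42.5


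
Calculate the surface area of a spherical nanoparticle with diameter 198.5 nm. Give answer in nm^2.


Radius r = 198.5/2 = 99.25 nm
Surface area SA = 4 * pi * r^2
SA = 4 * pi * (99.25)^2
SA = 123785.82 nm^2

123785.82


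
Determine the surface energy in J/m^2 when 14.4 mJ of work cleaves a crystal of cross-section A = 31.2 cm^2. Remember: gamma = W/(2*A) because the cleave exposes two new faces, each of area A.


Convert: A = 31.2 cm^2 = 0.00312 m^2, W = 14.4 mJ = 0.0144 J
Cleaving exposes two faces of area A, so total new surface = 2*A and gamma = W / (2*A)
gamma = 0.0144 / (2 * 0.00312)
gamma = 2.308 J/m^2

2.308


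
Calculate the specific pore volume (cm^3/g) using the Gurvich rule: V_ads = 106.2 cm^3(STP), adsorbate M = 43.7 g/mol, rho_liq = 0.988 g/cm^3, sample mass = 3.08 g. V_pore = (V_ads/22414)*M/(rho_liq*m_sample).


Moles adsorbed n = V_ads / 22414 = 106.2 / 22414 = 4.738110e-03 mol
Liquid volume V_liq = n * M / rho_liq = 4.738110e-03 * 43.7 / 0.988 = 0.20957 cm^3
Specific pore volume V_pore = V_liq / m_sample = 0.20957 / 3.08
V_pore = 0.068 cm^3/g

0.068


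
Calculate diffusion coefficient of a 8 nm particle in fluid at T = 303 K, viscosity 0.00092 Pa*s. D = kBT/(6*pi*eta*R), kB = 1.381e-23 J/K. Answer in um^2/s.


Radius R = 8/2 = 4 nm = 4e-09 m
D = kB*T / (6*pi*eta*R)
D = 1.381e-23 * 303 / (6 * pi * 0.00092 * 4e-09)
D = 6.03236e-11 m^2/s = 60.324 um^2/s

60.324


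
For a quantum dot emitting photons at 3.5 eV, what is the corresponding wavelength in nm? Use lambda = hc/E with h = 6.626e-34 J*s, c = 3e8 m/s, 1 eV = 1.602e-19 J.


Convert energy: E = 3.5 eV = 3.5 * 1.602e-19 = 5.607e-19 J
lambda = h*c / E = 6.626e-34 * 3e8 / 5.607e-19
lambda = 3.54521e-07 m = 354.5 nm

354.5


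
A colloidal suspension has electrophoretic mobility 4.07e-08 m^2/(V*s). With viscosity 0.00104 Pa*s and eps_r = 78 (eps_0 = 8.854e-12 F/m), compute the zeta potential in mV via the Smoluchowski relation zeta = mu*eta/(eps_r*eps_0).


Smoluchowski equation: zeta = mu * eta / (eps_r * eps_0)
zeta = 4.07e-08 * 0.00104 / (78 * 8.854e-12)
zeta = 0.061291 V = 61.29 mV

61.29


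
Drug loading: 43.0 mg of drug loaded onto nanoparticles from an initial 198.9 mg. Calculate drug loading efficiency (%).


Drug loading efficiency = (drug loaded / drug initial) * 100
DLE = 43.0 / 198.9 * 100
DLE = 0.2162 * 100
DLE = 21.62%

21.62


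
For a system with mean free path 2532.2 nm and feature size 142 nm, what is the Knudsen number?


Knudsen number Kn = lambda / L
Kn = 2532.2 / 142
Kn = 17.8324

17.8324


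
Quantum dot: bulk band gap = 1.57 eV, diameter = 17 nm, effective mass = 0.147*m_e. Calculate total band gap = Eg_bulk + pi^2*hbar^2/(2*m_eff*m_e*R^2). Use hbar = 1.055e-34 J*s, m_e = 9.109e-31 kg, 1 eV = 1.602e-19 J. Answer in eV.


Radius R = 17/2 nm = 8.5e-09 m
Confinement energy dE = pi^2 * hbar^2 / (2 * m_eff * m_e * R^2)
dE = pi^2 * (1.055e-34)^2 / (2 * 0.147 * 9.109e-31 * (8.5e-09)^2) J, divided by 1.602e-19 J/eV
dE = 0.0354 eV
Total band gap = E_g(bulk) + dE = 1.57 + 0.0354 = 1.6054 eV

1.6054


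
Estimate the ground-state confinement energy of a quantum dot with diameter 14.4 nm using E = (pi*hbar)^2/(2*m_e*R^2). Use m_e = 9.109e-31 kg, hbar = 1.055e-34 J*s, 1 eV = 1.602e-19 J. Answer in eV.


Radius R = 14.4/2 = 7.2 nm = 7.2e-09 m
E = (pi * 1.055e-34)^2 / (2 * 9.109e-31 * (7.2e-09)^2)
E(J) = 1.16316e-21
E = E(J) / 1.602e-19 = 0.0073 eV

0.0073


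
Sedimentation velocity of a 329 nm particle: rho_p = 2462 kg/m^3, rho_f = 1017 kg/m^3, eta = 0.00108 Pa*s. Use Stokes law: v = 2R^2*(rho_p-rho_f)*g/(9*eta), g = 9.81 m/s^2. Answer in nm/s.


Radius R = 329/2 nm = 1.645e-07 m
Density difference = 2462 - 1017 = 1445 kg/m^3
v = 2 * R^2 * (rho_p - rho_f) * g / (9 * eta)
v = 2 * (1.645e-07)^2 * 1445 * 9.81 / (9 * 0.00108)
v = 7.89282e-08 m/s = 78.9282 nm/s

78.9282


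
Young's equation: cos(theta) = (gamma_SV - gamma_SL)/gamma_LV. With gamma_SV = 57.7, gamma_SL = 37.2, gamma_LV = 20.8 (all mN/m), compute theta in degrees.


cos(theta) = (gamma_SV - gamma_SL) / gamma_LV
cos(theta) = (57.7 - 37.2) / 20.8
cos(theta) = 0.985577
theta = arccos(0.985577) = 9.74 degrees

9.74


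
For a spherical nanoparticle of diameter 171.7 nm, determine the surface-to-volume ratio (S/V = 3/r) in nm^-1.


Radius r = 171.7/2 = 85.85 nm
S/V = 3 / r = 3 / 85.85
S/V = 0.0349 nm^-1

0.0349


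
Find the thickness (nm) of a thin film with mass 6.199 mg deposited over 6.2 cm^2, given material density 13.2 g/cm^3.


Convert: m = 6.199 mg = 6.1990e-06 kg, A = 6.2 cm^2 = 6.2000e-04 m^2, rho = 13.2 g/cm^3 = 13200 kg/m^3
t = m / (A * rho)
t = 6.1990e-06 / (6.2000e-04 * 13200)
t = 7.5745e-07 m = 757.5 nm

757.5


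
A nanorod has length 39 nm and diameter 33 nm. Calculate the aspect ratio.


Aspect ratio AR = length / diameter
AR = 39 / 33
AR = 1.18

1.18


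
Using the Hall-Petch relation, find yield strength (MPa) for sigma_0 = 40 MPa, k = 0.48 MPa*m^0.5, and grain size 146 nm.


d = 146 nm = 1.46e-07 m
sqrt(d) = 0.0003820995
Hall-Petch contribution = k / sqrt(d) = 0.48 / 0.0003820995 = 1256.2 MPa
sigma = sigma_0 + k/sqrt(d) = 40 + 1256.2 = 1296.2 MPa

1296.2


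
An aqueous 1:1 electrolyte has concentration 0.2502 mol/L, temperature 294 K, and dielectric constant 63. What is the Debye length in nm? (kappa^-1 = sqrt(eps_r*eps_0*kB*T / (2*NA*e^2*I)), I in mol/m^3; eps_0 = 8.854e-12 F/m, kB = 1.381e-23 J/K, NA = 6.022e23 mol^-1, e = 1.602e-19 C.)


Ionic strength I = 0.2502 * 1^2 * 1000 = 250.2 mol/m^3
kappa^-1 = sqrt(63 * 8.854e-12 * 1.381e-23 * 294 / (2 * 6.022e23 * (1.602e-19)^2 * 250.2))
kappa^-1 = 0.541 nm

0.541


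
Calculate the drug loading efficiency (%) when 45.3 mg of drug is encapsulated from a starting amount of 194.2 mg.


Drug loading efficiency = (drug loaded / drug initial) * 100
DLE = 45.3 / 194.2 * 100
DLE = 0.2333 * 100
DLE = 23.33%

23.33


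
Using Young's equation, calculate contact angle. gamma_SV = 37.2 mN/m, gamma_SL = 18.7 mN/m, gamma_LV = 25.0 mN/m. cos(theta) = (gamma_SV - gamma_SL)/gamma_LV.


cos(theta) = (gamma_SV - gamma_SL) / gamma_LV
cos(theta) = (37.2 - 18.7) / 25.0
cos(theta) = 0.74
theta = arccos(0.74) = 42.27 degrees

42.27


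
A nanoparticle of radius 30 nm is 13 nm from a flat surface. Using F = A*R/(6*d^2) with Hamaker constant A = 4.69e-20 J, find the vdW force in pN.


Convert to SI: R = 30 nm = 3e-08 m, d = 13 nm = 1.3e-08 m
F = A * R / (6 * d^2)
F = 4.69e-20 * 3e-08 / (6 * (1.3e-08)^2)
F = 1.38757e-12 N = 1.388 pN

1.388


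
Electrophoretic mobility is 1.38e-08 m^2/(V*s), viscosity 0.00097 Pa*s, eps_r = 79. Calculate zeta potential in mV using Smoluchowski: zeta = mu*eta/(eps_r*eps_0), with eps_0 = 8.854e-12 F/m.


Smoluchowski equation: zeta = mu * eta / (eps_r * eps_0)
zeta = 1.38e-08 * 0.00097 / (79 * 8.854e-12)
zeta = 0.019137 V = 19.14 mV

19.14


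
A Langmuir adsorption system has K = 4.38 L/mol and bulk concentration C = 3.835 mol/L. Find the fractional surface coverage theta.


Langmuir isotherm: theta = K*C / (1 + K*C)
K*C = 4.38 * 3.835 = 16.7973
theta = 16.7973 / (1 + 16.7973) = 16.7973 / 17.7973
theta = 0.9438

0.9438


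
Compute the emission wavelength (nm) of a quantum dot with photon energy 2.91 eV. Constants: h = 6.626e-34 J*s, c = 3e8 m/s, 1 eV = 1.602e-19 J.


Convert energy: E = 2.91 eV = 2.91 * 1.602e-19 = 4.66182e-19 J
lambda = h*c / E = 6.626e-34 * 3e8 / 4.66182e-19
lambda = 4.264e-07 m = 426.4 nm

426.4


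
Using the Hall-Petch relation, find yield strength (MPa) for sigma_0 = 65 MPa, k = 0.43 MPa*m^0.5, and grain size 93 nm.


d = 93 nm = 9.3e-08 m
sqrt(d) = 0.000304959
Hall-Petch contribution = k / sqrt(d) = 0.43 / 0.000304959 = 1410.0 MPa
sigma = sigma_0 + k/sqrt(d) = 65 + 1410.0 = 1475.0 MPa

1475.0


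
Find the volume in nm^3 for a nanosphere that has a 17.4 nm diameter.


Radius r = 17.4/2 = 8.7 nm
Volume V = (4/3) * pi * r^3
V = (4/3) * pi * (8.7)^3
V = 2758.33 nm^3

2758.33


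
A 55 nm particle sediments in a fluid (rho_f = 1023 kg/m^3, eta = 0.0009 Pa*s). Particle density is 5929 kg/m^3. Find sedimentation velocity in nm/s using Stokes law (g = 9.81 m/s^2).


Radius R = 55/2 nm = 2.75e-08 m
Density difference = 5929 - 1023 = 4906 kg/m^3
v = 2 * R^2 * (rho_p - rho_f) * g / (9 * eta)
v = 2 * (2.75e-08)^2 * 4906 * 9.81 / (9 * 0.0009)
v = 8.98684e-09 m/s = 8.9868 nm/s

8.9868


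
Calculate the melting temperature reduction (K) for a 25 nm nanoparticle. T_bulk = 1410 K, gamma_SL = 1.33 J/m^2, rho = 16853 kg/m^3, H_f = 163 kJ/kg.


Radius R = 25/2 = 12.5 nm = 1.25e-08 m
Convert H_f = 163 kJ/kg = 163000 J/kg
dT = 2 * gamma_SL * T_bulk / (rho * H_f * R)
dT = 2 * 1.33 * 1410 / (16853 * 163000 * 1.25e-08)
dT = 109.2 K

109.2


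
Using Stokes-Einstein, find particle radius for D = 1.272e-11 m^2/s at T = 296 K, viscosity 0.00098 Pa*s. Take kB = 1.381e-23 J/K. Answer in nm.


Stokes-Einstein: R = kB*T / (6*pi*eta*D)
R = 1.381e-23 * 296 / (6 * pi * 0.00098 * 1.272e-11)
R = 1.73969e-08 m = 17.4 nm

17.4


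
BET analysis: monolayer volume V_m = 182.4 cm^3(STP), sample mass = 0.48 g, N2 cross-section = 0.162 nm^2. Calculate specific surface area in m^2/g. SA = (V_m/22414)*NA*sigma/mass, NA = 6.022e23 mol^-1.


Number of moles in monolayer = V_m / 22414 = 182.4 / 22414 = 0.00813777
Number of molecules = moles * NA = 0.00813777 * 6.022e23
SA = molecules * sigma / mass
SA = (182.4 / 22414) * 6.022e23 * 0.162e-18 / 0.48
SA = 1653.9 m^2/g

1653.9


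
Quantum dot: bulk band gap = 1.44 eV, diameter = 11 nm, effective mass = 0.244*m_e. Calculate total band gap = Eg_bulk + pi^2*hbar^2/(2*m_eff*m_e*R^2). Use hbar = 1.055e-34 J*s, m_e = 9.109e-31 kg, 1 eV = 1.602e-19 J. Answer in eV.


Radius R = 11/2 nm = 5.5e-09 m
Confinement energy dE = pi^2 * hbar^2 / (2 * m_eff * m_e * R^2)
dE = pi^2 * (1.055e-34)^2 / (2 * 0.244 * 9.109e-31 * (5.5e-09)^2) J, divided by 1.602e-19 J/eV
dE = 0.051 eV
Total band gap = E_g(bulk) + dE = 1.44 + 0.051 = 1.491 eV

1.491


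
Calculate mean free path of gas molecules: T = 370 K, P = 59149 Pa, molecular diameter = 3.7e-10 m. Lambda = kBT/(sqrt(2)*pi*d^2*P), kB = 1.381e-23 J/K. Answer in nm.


Mean free path: lambda = kB*T / (sqrt(2) * pi * d^2 * P)
lambda = 1.381e-23 * 370 / (sqrt(2) * pi * (3.7e-10)^2 * 59149)
lambda = 1.4203e-07 m
lambda = 142.03 nm

142.03


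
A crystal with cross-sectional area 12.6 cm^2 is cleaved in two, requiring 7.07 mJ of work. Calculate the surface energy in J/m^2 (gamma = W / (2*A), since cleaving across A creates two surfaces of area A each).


Convert: A = 12.6 cm^2 = 0.00126 m^2, W = 7.07 mJ = 0.00707 J
Cleaving exposes two faces of area A, so total new surface = 2*A and gamma = W / (2*A)
gamma = 0.00707 / (2 * 0.00126)
gamma = 2.806 J/m^2

2.806


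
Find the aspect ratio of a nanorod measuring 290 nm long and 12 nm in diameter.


Aspect ratio AR = length / diameter
AR = 290 / 12
AR = 24.17

24.17


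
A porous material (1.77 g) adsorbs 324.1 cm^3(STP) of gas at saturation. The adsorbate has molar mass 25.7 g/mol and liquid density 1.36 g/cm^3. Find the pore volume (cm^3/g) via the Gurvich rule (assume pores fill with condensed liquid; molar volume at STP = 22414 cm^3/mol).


Moles adsorbed n = V_ads / 22414 = 324.1 / 22414 = 1.445971e-02 mol
Liquid volume V_liq = n * M / rho_liq = 1.445971e-02 * 25.7 / 1.36 = 0.27325 cm^3
Specific pore volume V_pore = V_liq / m_sample = 0.27325 / 1.77
V_pore = 0.1544 cm^3/g

0.1544


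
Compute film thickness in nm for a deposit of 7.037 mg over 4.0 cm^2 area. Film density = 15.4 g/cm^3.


Convert: m = 7.037 mg = 7.0370e-06 kg, A = 4.0 cm^2 = 4.0000e-04 m^2, rho = 15.4 g/cm^3 = 15400 kg/m^3
t = m / (A * rho)
t = 7.0370e-06 / (4.0000e-04 * 15400)
t = 1.1424e-06 m = 1142.4 nm

1142.4


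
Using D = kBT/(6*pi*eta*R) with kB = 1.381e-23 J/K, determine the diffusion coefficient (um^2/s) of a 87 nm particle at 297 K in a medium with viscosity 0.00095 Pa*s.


Radius R = 87/2 = 43.5 nm = 4.35e-08 m
D = kB*T / (6*pi*eta*R)
D = 1.381e-23 * 297 / (6 * pi * 0.00095 * 4.35e-08)
D = 5.26546e-12 m^2/s = 5.265 um^2/s

5.265


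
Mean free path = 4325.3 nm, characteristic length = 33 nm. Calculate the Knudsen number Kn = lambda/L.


Knudsen number Kn = lambda / L
Kn = 4325.3 / 33
Kn = 131.0697

131.0697


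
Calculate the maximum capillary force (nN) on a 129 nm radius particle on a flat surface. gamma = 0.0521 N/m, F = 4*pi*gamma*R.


Convert radius: R = 129 nm = 1.29e-07 m
F = 4 * pi * gamma * R
F = 4 * pi * 0.0521 * 1.29e-07
F = 8.44573e-08 N = 84.4573 nN

84.4573


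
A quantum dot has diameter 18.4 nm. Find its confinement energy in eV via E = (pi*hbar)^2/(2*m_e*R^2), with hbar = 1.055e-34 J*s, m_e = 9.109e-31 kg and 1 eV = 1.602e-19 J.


Radius R = 18.4/2 = 9.2 nm = 9.2e-09 m
E = (pi * 1.055e-34)^2 / (2 * 9.109e-31 * (9.2e-09)^2)
E(J) = 7.12407e-22
E = E(J) / 1.602e-19 = 0.0044 eV

0.0044


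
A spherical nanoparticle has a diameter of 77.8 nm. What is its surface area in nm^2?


Radius r = 77.8/2 = 38.9 nm
Surface area SA = 4 * pi * r^2
SA = 4 * pi * (38.9)^2
SA = 19015.56 nm^2

19015.56


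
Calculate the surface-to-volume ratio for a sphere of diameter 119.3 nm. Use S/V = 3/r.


Radius r = 119.3/2 = 59.65 nm
S/V = 3 / r = 3 / 59.65
S/V = 0.0503 nm^-1

0.0503


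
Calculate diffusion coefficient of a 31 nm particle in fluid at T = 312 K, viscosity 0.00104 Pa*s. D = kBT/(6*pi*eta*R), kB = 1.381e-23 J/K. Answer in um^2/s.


Radius R = 31/2 = 15.5 nm = 1.55e-08 m
D = kB*T / (6*pi*eta*R)
D = 1.381e-23 * 312 / (6 * pi * 0.00104 * 1.55e-08)
D = 1.41802e-11 m^2/s = 14.18 um^2/s

14.18


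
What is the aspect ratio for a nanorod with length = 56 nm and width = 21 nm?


Aspect ratio AR = length / diameter
AR = 56 / 21
AR = 2.67

2.67


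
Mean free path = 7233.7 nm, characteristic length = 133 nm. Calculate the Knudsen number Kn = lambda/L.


Knudsen number Kn = lambda / L
Kn = 7233.7 / 133
Kn = 54.3887

54.3887


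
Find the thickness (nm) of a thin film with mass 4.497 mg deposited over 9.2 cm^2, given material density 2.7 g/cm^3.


Convert: m = 4.497 mg = 4.4970e-06 kg, A = 9.2 cm^2 = 9.2000e-04 m^2, rho = 2.7 g/cm^3 = 2700 kg/m^3
t = m / (A * rho)
t = 4.4970e-06 / (9.2000e-04 * 2700)
t = 1.8104e-06 m = 1810.4 nm

1810.4


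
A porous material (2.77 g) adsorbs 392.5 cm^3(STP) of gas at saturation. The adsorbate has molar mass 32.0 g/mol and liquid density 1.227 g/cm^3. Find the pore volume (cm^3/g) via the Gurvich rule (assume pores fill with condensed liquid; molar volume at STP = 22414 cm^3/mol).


Moles adsorbed n = V_ads / 22414 = 392.5 / 22414 = 1.751138e-02 mol
Liquid volume V_liq = n * M / rho_liq = 1.751138e-02 * 32.0 / 1.227 = 0.45669 cm^3
Specific pore volume V_pore = V_liq / m_sample = 0.45669 / 2.77
V_pore = 0.1649 cm^3/g

0.1649


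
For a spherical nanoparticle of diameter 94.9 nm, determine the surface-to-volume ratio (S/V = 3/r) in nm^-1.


Radius r = 94.9/2 = 47.45 nm
S/V = 3 / r = 3 / 47.45
S/V = 0.0632 nm^-1

0.0632


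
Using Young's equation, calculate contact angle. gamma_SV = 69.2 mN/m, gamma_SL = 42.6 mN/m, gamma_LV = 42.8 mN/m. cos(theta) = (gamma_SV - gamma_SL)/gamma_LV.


cos(theta) = (gamma_SV - gamma_SL) / gamma_LV
cos(theta) = (69.2 - 42.6) / 42.8
cos(theta) = 0.621495
theta = arccos(0.621495) = 51.57 degrees

51.57


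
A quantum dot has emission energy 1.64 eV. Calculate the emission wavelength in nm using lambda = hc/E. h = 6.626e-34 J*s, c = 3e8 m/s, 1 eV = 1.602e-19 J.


Convert energy: E = 1.64 eV = 1.64 * 1.602e-19 = 2.62728e-19 J
lambda = h*c / E = 6.626e-34 * 3e8 / 2.62728e-19
lambda = 7.566e-07 m = 756.6 nm

756.6


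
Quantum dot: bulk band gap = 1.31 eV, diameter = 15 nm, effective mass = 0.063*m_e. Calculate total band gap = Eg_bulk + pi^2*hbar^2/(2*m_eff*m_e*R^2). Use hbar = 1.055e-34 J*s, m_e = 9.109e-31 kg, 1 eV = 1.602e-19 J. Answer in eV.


Radius R = 15/2 nm = 7.5e-09 m
Confinement energy dE = pi^2 * hbar^2 / (2 * m_eff * m_e * R^2)
dE = pi^2 * (1.055e-34)^2 / (2 * 0.063 * 9.109e-31 * (7.5e-09)^2) J, divided by 1.602e-19 J/eV
dE = 0.1062 eV
Total band gap = E_g(bulk) + dE = 1.31 + 0.1062 = 1.4162 eV

1.4162


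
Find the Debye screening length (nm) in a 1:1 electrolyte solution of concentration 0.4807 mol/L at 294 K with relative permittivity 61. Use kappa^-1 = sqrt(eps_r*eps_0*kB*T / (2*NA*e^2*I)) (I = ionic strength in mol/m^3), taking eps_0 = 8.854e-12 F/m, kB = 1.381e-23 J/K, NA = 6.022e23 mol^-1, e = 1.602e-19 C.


Ionic strength I = 0.4807 * 1^2 * 1000 = 480.7 mol/m^3
kappa^-1 = sqrt(61 * 8.854e-12 * 1.381e-23 * 294 / (2 * 6.022e23 * (1.602e-19)^2 * 480.7))
kappa^-1 = 0.384 nm

0.384


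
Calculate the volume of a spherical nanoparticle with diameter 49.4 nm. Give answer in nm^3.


Radius r = 49.4/2 = 24.7 nm
Volume V = (4/3) * pi * r^3
V = (4/3) * pi * (24.7)^3
V = 63121.81 nm^3

63121.81


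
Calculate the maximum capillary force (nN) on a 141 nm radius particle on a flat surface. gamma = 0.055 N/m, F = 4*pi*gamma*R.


Convert radius: R = 141 nm = 1.41e-07 m
F = 4 * pi * gamma * R
F = 4 * pi * 0.055 * 1.41e-07
F = 9.74522e-08 N = 97.4522 nN

97.4522


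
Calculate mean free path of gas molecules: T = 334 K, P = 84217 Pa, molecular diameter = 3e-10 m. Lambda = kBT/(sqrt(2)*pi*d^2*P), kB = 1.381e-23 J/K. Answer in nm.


Mean free path: lambda = kB*T / (sqrt(2) * pi * d^2 * P)
lambda = 1.381e-23 * 334 / (sqrt(2) * pi * (3e-10)^2 * 84217)
lambda = 1.36972e-07 m
lambda = 136.97 nm

136.97


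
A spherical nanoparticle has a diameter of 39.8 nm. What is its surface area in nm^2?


Radius r = 39.8/2 = 19.9 nm
Surface area SA = 4 * pi * r^2
SA = 4 * pi * (19.9)^2
SA = 4976.41 nm^2

4976.41


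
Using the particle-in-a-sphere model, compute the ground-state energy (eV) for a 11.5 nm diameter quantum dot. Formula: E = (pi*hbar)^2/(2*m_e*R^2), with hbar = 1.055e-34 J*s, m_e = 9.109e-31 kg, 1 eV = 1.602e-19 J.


Radius R = 11.5/2 = 5.75 nm = 5.75e-09 m
E = (pi * 1.055e-34)^2 / (2 * 9.109e-31 * (5.75e-09)^2)
E(J) = 1.82376e-21
E = E(J) / 1.602e-19 = 0.0114 eV

0.0114


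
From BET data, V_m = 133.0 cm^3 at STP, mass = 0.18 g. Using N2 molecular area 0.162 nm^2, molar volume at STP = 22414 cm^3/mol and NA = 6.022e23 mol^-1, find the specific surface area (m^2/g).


Number of moles in monolayer = V_m / 22414 = 133.0 / 22414 = 0.00593379
Number of molecules = moles * NA = 0.00593379 * 6.022e23
SA = molecules * sigma / mass
SA = (133.0 / 22414) * 6.022e23 * 0.162e-18 / 0.18
SA = 3216.0 m^2/g

3216.0


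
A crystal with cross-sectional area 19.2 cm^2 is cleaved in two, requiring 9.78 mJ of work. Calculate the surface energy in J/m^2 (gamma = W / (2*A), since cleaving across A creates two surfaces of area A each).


Convert: A = 19.2 cm^2 = 0.00192 m^2, W = 9.78 mJ = 0.00978 J
Cleaving exposes two faces of area A, so total new surface = 2*A and gamma = W / (2*A)
gamma = 0.00978 / (2 * 0.00192)
gamma = 2.547 J/m^2

2.547


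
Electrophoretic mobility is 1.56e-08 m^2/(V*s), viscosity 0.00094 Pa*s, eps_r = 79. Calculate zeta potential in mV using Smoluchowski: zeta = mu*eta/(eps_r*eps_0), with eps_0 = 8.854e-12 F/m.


Smoluchowski equation: zeta = mu * eta / (eps_r * eps_0)
zeta = 1.56e-08 * 0.00094 / (79 * 8.854e-12)
zeta = 0.020965 V = 20.96 mV

20.96


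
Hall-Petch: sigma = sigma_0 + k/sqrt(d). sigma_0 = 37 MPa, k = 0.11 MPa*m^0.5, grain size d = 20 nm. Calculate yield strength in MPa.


d = 20 nm = 2e-08 m
sqrt(d) = 0.0001414214
Hall-Petch contribution = k / sqrt(d) = 0.11 / 0.0001414214 = 777.8 MPa
sigma = sigma_0 + k/sqrt(d) = 37 + 777.8 = 814.8 MPa

814.8


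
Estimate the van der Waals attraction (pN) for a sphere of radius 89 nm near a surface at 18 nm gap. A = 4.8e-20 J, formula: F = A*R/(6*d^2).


Convert to SI: R = 89 nm = 8.9e-08 m, d = 18 nm = 1.8e-08 m
F = A * R / (6 * d^2)
F = 4.8e-20 * 8.9e-08 / (6 * (1.8e-08)^2)
F = 2.19753e-12 N = 2.198 pN

2.198


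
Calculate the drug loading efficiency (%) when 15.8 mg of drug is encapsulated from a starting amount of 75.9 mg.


Drug loading efficiency = (drug loaded / drug initial) * 100
DLE = 15.8 / 75.9 * 100
DLE = 0.2082 * 100
DLE = 20.82%

20.82


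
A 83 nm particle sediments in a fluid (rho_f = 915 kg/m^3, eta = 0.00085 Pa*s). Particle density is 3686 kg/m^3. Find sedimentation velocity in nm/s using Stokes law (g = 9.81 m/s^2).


Radius R = 83/2 nm = 4.15e-08 m
Density difference = 3686 - 915 = 2771 kg/m^3
v = 2 * R^2 * (rho_p - rho_f) * g / (9 * eta)
v = 2 * (4.15e-08)^2 * 2771 * 9.81 / (9 * 0.00085)
v = 1.22397e-08 m/s = 12.2397 nm/s

12.2397


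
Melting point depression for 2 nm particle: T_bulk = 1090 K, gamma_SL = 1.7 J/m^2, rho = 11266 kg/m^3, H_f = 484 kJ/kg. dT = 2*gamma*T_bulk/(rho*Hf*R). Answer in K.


Radius R = 2/2 = 1 nm = 1e-09 m
Convert H_f = 484 kJ/kg = 484000 J/kg
dT = 2 * gamma_SL * T_bulk / (rho * H_f * R)
dT = 2 * 1.7 * 1090 / (11266 * 484000 * 1e-09)
dT = 679.7 K

679.7


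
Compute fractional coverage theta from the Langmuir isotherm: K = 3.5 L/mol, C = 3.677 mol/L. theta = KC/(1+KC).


Langmuir isotherm: theta = K*C / (1 + K*C)
K*C = 3.5 * 3.677 = 12.8695
theta = 12.8695 / (1 + 12.8695) = 12.8695 / 13.8695
theta = 0.9279

0.9279


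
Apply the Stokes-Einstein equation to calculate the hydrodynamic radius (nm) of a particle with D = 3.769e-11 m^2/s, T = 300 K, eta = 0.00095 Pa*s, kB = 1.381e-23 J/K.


Stokes-Einstein: R = kB*T / (6*pi*eta*D)
R = 1.381e-23 * 300 / (6 * pi * 0.00095 * 3.769e-11)
R = 6.13853e-09 m = 6.14 nm

6.14


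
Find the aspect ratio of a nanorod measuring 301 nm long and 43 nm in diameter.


Aspect ratio AR = length / diameter
AR = 301 / 43
AR = 7.0

7.0


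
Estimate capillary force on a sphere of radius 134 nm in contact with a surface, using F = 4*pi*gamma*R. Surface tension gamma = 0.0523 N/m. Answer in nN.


Convert radius: R = 134 nm = 1.34e-07 m
F = 4 * pi * gamma * R
F = 4 * pi * 0.0523 * 1.34e-07
F = 8.80676e-08 N = 88.0676 nN

88.0676


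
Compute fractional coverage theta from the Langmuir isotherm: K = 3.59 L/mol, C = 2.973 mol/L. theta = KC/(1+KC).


Langmuir isotherm: theta = K*C / (1 + K*C)
K*C = 3.59 * 2.973 = 10.67307
theta = 10.67307 / (1 + 10.67307) = 10.67307 / 11.67307
theta = 0.9143

0.9143


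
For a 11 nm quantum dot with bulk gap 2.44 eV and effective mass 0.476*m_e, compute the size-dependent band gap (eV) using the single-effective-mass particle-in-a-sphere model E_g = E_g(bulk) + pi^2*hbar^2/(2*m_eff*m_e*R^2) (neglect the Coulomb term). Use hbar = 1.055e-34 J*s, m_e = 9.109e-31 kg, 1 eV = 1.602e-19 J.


Radius R = 11/2 nm = 5.5e-09 m
Confinement energy dE = pi^2 * hbar^2 / (2 * m_eff * m_e * R^2)
dE = pi^2 * (1.055e-34)^2 / (2 * 0.476 * 9.109e-31 * (5.5e-09)^2) J, divided by 1.602e-19 J/eV
dE = 0.0261 eV
Total band gap = E_g(bulk) + dE = 2.44 + 0.0261 = 2.4661 eV

2.4661


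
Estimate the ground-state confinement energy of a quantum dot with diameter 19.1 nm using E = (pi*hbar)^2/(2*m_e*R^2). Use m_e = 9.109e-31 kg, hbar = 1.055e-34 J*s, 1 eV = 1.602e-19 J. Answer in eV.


Radius R = 19.1/2 = 9.55 nm = 9.55e-09 m
E = (pi * 1.055e-34)^2 / (2 * 9.109e-31 * (9.55e-09)^2)
E(J) = 6.61146e-22
E = E(J) / 1.602e-19 = 0.0041 eV

0.0041


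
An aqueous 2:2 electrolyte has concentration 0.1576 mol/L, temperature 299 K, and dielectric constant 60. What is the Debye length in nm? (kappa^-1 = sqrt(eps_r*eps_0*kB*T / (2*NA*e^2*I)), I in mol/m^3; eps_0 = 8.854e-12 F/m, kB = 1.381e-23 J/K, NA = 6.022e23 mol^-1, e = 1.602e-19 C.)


Ionic strength I = 0.1576 * 2^2 * 1000 = 630.4 mol/m^3
kappa^-1 = sqrt(60 * 8.854e-12 * 1.381e-23 * 299 / (2 * 6.022e23 * (1.602e-19)^2 * 630.4))
kappa^-1 = 0.336 nm

0.336


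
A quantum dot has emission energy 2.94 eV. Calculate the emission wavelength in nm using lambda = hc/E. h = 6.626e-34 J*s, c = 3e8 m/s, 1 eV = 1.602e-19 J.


Convert energy: E = 2.94 eV = 2.94 * 1.602e-19 = 4.70988e-19 J
lambda = h*c / E = 6.626e-34 * 3e8 / 4.70988e-19
lambda = 4.22049e-07 m = 422.0 nm

422.0


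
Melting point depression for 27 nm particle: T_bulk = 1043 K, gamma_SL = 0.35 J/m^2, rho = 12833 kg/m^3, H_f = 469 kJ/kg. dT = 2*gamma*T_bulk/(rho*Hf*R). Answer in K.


Radius R = 27/2 = 13.5 nm = 1.35e-08 m
Convert H_f = 469 kJ/kg = 469000 J/kg
dT = 2 * gamma_SL * T_bulk / (rho * H_f * R)
dT = 2 * 0.35 * 1043 / (12833 * 469000 * 1.35e-08)
dT = 9.0 K

9.0


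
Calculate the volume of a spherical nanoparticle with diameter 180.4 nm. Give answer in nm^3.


Radius r = 180.4/2 = 90.2 nm
Volume V = (4/3) * pi * r^3
V = (4/3) * pi * (90.2)^3
V = 3074030.85 nm^3

3074030.85


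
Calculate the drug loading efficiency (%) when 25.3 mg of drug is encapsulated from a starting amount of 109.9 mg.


Drug loading efficiency = (drug loaded / drug initial) * 100
DLE = 25.3 / 109.9 * 100
DLE = 0.2302 * 100
DLE = 23.02%

23.02


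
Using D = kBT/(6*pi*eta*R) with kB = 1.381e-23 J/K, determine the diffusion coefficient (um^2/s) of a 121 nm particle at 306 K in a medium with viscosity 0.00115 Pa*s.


Radius R = 121/2 = 60.5 nm = 6.05e-08 m
D = kB*T / (6*pi*eta*R)
D = 1.381e-23 * 306 / (6 * pi * 0.00115 * 6.05e-08)
D = 3.22226e-12 m^2/s = 3.222 um^2/s

3.222


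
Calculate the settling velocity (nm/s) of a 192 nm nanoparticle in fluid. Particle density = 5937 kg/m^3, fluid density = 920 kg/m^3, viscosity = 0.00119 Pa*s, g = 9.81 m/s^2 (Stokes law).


Radius R = 192/2 nm = 9.6e-08 m
Density difference = 5937 - 920 = 5017 kg/m^3
v = 2 * R^2 * (rho_p - rho_f) * g / (9 * eta)
v = 2 * (9.6e-08)^2 * 5017 * 9.81 / (9 * 0.00119)
v = 8.47025e-08 m/s = 84.7025 nm/s

84.7025


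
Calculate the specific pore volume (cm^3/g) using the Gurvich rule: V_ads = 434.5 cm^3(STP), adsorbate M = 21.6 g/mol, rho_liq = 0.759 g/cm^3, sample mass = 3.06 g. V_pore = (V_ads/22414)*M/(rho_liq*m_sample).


Moles adsorbed n = V_ads / 22414 = 434.5 / 22414 = 1.938521e-02 mol
Liquid volume V_liq = n * M / rho_liq = 1.938521e-02 * 21.6 / 0.759 = 0.55167 cm^3
Specific pore volume V_pore = V_liq / m_sample = 0.55167 / 3.06
V_pore = 0.1803 cm^3/g

0.1803


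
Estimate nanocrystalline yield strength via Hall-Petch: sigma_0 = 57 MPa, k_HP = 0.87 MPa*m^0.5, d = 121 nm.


d = 121 nm = 1.21e-07 m
sqrt(d) = 0.0003478505
Hall-Petch contribution = k / sqrt(d) = 0.87 / 0.0003478505 = 2501.1 MPa
sigma = sigma_0 + k/sqrt(d) = 57 + 2501.1 = 2558.1 MPa

2558.1


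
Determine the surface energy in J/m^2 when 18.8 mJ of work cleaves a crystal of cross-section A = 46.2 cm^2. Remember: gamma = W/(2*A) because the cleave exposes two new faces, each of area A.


Convert: A = 46.2 cm^2 = 0.00462 m^2, W = 18.8 mJ = 0.0188 J
Cleaving exposes two faces of area A, so total new surface = 2*A and gamma = W / (2*A)
gamma = 0.0188 / (2 * 0.00462)
gamma = 2.035 J/m^2

2.035


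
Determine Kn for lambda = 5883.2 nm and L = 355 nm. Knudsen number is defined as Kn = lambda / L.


Knudsen number Kn = lambda / L
Kn = 5883.2 / 355
Kn = 16.5724

16.5724


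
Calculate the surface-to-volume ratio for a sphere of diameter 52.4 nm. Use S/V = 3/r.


Radius r = 52.4/2 = 26.2 nm
S/V = 3 / r = 3 / 26.2
S/V = 0.1145 nm^-1

0.1145


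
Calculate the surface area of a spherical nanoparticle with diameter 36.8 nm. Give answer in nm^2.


Radius r = 36.8/2 = 18.4 nm
Surface area SA = 4 * pi * r^2
SA = 4 * pi * (18.4)^2
SA = 4254.47 nm^2

4254.47


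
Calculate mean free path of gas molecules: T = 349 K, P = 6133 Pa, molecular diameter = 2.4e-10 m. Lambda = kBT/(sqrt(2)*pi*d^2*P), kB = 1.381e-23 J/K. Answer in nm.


Mean free path: lambda = kB*T / (sqrt(2) * pi * d^2 * P)
lambda = 1.381e-23 * 349 / (sqrt(2) * pi * (2.4e-10)^2 * 6133)
lambda = 3.07085e-06 m
lambda = 3070.85 nm

3070.85


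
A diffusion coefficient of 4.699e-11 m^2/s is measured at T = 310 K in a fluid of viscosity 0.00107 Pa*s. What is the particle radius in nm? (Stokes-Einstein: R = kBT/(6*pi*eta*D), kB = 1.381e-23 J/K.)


Stokes-Einstein: R = kB*T / (6*pi*eta*D)
R = 1.381e-23 * 310 / (6 * pi * 0.00107 * 4.699e-11)
R = 4.51716e-09 m = 4.52 nm

4.52


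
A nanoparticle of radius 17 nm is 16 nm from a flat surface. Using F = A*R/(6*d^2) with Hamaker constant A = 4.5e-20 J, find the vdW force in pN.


Convert to SI: R = 17 nm = 1.7e-08 m, d = 16 nm = 1.6e-08 m
F = A * R / (6 * d^2)
F = 4.5e-20 * 1.7e-08 / (6 * (1.6e-08)^2)
F = 4.98047e-13 N = 0.498 pN

0.498


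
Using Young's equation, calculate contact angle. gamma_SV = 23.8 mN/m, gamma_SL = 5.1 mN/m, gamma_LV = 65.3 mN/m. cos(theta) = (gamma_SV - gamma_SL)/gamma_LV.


cos(theta) = (gamma_SV - gamma_SL) / gamma_LV
cos(theta) = (23.8 - 5.1) / 65.3
cos(theta) = 0.286371
theta = arccos(0.286371) = 73.36 degrees

73.36


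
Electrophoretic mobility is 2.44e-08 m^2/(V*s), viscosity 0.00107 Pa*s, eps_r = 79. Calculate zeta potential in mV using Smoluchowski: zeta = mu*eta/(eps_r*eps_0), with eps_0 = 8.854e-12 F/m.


Smoluchowski equation: zeta = mu * eta / (eps_r * eps_0)
zeta = 2.44e-08 * 0.00107 / (79 * 8.854e-12)
zeta = 0.037326 V = 37.33 mV

37.33


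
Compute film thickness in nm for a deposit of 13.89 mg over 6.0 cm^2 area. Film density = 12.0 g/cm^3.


Convert: m = 13.89 mg = 1.3890e-05 kg, A = 6.0 cm^2 = 6.0000e-04 m^2, rho = 12.0 g/cm^3 = 12000 kg/m^3
t = m / (A * rho)
t = 1.3890e-05 / (6.0000e-04 * 12000)
t = 1.9292e-06 m = 1929.2 nm

1929.2


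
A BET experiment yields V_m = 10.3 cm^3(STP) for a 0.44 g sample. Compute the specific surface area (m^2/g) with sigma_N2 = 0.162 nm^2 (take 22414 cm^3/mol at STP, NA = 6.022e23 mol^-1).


Number of moles in monolayer = V_m / 22414 = 10.3 / 22414 = 0.00045953
Number of molecules = moles * NA = 0.00045953 * 6.022e23
SA = molecules * sigma / mass
SA = (10.3 / 22414) * 6.022e23 * 0.162e-18 / 0.44
SA = 101.9 m^2/g

101.9


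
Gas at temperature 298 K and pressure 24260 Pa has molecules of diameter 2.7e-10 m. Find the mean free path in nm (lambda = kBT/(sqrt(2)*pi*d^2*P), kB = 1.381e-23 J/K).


Mean free path: lambda = kB*T / (sqrt(2) * pi * d^2 * P)
lambda = 1.381e-23 * 298 / (sqrt(2) * pi * (2.7e-10)^2 * 24260)
lambda = 5.23753e-07 m
lambda = 523.75 nm

523.75


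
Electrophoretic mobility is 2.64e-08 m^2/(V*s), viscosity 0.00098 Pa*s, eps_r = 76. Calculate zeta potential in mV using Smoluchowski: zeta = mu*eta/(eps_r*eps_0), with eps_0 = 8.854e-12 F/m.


Smoluchowski equation: zeta = mu * eta / (eps_r * eps_0)
zeta = 2.64e-08 * 0.00098 / (76 * 8.854e-12)
zeta = 0.038448 V = 38.45 mV

38.45
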